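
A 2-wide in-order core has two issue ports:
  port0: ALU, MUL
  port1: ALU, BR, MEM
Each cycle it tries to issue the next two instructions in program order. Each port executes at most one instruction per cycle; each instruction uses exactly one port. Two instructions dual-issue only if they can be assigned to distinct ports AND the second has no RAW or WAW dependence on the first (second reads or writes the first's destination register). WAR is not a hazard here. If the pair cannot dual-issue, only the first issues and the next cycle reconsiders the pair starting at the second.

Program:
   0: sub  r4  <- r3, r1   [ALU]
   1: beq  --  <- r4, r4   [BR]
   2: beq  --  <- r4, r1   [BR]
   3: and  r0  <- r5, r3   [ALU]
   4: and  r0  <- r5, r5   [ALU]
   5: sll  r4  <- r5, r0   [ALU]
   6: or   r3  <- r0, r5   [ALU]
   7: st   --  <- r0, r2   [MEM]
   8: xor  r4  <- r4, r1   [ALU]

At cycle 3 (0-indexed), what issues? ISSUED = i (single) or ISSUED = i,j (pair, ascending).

ISSUED = 4

t=0 i0:sub.ALU ; RAW r4
t=1 i1:beq.BR ; no-port BR/BR
t=2 i2,i3:beq.BR+and.ALU ; dual
t=3 i4:and.ALU ; RAW r0
t=4 i5,i6:sll.ALU+or.ALU ; dual
t=5 i7,i8:st.MEM+xor.ALU ; dual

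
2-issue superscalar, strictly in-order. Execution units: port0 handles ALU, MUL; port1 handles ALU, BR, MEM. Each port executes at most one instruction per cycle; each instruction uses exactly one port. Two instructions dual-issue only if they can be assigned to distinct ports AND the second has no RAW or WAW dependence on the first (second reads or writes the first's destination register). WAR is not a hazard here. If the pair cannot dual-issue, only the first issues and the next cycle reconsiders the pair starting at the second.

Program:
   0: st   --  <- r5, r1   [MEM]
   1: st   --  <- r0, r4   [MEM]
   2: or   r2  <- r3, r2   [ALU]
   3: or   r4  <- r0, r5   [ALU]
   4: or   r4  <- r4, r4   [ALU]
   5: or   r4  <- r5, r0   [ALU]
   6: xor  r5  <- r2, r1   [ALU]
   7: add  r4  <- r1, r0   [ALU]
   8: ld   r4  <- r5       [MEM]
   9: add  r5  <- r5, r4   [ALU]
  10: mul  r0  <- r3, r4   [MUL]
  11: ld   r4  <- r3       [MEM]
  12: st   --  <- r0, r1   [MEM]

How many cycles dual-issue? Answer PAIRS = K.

  cy0 -> i0 (st.MEM) no-port MEM/MEM
  cy1 -> i1+i2 (st.MEM or.ALU) 2-wide
  cy2 -> i3 (or.ALU) RAW+WAW r4
  cy3 -> i4 (or.ALU) WAW r4
  cy4 -> i5+i6 (or.ALU xor.ALU) 2-wide
  cy5 -> i7 (add.ALU) WAW r4
  cy6 -> i8 (ld.MEM) RAW r4
  cy7 -> i9+i10 (add.ALU mul.MUL) 2-wide
  cy8 -> i11 (ld.MEM) no-port MEM/MEM
  cy9 -> i12 (st.MEM) tail

PAIRS = 3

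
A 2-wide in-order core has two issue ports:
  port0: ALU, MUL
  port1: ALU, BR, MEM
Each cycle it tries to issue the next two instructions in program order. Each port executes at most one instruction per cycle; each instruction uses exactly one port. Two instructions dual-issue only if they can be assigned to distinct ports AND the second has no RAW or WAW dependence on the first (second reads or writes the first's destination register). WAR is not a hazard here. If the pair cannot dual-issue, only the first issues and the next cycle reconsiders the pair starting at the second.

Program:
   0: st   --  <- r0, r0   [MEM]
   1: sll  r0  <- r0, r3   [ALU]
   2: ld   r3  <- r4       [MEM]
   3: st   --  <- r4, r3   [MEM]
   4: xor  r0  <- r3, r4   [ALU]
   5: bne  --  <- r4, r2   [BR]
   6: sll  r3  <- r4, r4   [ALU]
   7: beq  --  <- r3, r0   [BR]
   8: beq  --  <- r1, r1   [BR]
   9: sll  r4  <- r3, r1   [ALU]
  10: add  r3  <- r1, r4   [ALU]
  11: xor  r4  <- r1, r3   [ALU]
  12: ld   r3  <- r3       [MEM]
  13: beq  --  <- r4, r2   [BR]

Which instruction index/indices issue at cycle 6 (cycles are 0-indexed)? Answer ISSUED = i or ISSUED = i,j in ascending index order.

#0 head=0: st sll i0/i1 2-wide
#1 head=2: ld i2 no-port MEM/MEM
#2 head=3: st xor i3/i4 2-wide
#3 head=5: bne sll i5/i6 2-wide
#4 head=7: beq i7 no-port BR/BR
#5 head=8: beq sll i8/i9 2-wide
#6 head=10: add i10 RAW r3
#7 head=11: xor ld i11/i12 2-wide
#8 head=13: beq i13 tail

ISSUED = 10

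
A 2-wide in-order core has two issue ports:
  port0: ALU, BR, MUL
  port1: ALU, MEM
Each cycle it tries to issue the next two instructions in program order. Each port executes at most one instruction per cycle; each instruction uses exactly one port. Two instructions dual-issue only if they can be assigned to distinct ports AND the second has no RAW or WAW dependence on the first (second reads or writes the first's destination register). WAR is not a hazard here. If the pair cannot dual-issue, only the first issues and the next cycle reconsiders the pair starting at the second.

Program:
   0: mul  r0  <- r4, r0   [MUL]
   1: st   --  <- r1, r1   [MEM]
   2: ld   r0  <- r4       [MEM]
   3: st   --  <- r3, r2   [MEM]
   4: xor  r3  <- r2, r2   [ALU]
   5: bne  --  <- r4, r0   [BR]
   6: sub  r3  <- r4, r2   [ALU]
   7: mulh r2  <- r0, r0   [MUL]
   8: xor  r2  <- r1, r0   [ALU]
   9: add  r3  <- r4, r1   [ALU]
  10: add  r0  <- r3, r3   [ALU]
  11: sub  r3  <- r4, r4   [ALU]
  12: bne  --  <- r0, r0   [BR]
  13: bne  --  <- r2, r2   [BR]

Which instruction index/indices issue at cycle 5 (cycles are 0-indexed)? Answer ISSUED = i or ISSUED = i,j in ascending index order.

ISSUED = 8,9

t=0 i0/i1:mul.MUL st.MEM ; 2-wide
t=1 i2:ld.MEM ; no-port MEM/MEM
t=2 i3/i4:st.MEM xor.ALU ; 2-wide
t=3 i5/i6:bne.BR sub.ALU ; 2-wide
t=4 i7:mulh.MUL ; WAW r2
t=5 i8/i9:xor.ALU add.ALU ; 2-wide
t=6 i10/i11:add.ALU sub.ALU ; 2-wide
t=7 i12:bne.BR ; no-port BR/BR
t=8 i13:bne.BR ; tail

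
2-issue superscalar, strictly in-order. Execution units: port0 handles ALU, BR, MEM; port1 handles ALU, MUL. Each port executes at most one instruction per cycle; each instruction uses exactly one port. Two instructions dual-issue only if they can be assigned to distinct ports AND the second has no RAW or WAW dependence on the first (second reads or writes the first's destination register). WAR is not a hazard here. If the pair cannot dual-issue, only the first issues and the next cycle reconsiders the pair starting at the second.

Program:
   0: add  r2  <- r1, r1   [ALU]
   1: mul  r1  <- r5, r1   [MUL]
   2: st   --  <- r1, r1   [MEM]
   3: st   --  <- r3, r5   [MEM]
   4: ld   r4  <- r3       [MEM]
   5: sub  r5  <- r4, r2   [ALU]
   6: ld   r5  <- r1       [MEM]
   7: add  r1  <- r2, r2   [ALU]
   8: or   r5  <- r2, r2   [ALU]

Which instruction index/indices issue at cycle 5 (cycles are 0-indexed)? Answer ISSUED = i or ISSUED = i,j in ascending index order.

[0] i0/i1  add.ALU/mul.MUL  -- dual
[1] i2  st.MEM  -- no-port MEM/MEM
[2] i3  st.MEM  -- no-port MEM/MEM
[3] i4  ld.MEM  -- RAW r4
[4] i5  sub.ALU  -- WAW r5
[5] i6/i7  ld.MEM/add.ALU  -- dual
[6] i8  or.ALU  -- tail

ISSUED = 6,7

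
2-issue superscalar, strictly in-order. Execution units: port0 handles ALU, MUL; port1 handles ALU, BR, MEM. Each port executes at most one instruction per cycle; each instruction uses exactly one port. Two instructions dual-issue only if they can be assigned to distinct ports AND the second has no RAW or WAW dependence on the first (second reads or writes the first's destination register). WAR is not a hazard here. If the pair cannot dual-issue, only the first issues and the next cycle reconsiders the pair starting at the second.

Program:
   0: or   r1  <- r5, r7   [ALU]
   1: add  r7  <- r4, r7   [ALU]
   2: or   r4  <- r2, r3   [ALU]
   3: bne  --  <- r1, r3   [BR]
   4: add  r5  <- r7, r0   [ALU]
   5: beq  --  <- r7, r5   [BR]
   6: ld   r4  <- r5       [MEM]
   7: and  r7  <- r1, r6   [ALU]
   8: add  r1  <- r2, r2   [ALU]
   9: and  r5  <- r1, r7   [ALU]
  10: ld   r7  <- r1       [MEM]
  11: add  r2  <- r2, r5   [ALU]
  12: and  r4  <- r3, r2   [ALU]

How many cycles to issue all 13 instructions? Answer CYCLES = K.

  cy0 -> i0+i1 (or.ALU add.ALU) dual
  cy1 -> i2+i3 (or.ALU bne.BR) dual
  cy2 -> i4 (add.ALU) RAW r5
  cy3 -> i5 (beq.BR) no-port BR/MEM
  cy4 -> i6+i7 (ld.MEM and.ALU) dual
  cy5 -> i8 (add.ALU) RAW r1
  cy6 -> i9+i10 (and.ALU ld.MEM) dual
  cy7 -> i11 (add.ALU) RAW r2
  cy8 -> i12 (and.ALU) tail

CYCLES = 9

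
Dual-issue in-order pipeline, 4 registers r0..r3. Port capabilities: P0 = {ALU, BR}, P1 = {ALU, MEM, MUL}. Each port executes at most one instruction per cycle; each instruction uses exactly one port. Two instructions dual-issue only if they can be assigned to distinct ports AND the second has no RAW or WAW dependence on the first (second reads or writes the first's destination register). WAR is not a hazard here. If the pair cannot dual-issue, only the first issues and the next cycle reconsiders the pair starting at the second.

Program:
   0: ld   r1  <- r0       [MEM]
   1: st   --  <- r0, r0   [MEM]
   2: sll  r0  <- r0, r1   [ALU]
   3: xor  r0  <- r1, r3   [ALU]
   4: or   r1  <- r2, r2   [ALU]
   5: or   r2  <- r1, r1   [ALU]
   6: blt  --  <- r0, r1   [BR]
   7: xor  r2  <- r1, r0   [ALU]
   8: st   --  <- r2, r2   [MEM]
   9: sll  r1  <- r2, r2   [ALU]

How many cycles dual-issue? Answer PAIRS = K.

t=0 i0:ld ; no-port MEM/MEM
t=1 i1&i2:st sll ; 2-wide
t=2 i3&i4:xor or ; 2-wide
t=3 i5&i6:or blt ; 2-wide
t=4 i7:xor ; RAW r2
t=5 i8&i9:st sll ; 2-wide

PAIRS = 4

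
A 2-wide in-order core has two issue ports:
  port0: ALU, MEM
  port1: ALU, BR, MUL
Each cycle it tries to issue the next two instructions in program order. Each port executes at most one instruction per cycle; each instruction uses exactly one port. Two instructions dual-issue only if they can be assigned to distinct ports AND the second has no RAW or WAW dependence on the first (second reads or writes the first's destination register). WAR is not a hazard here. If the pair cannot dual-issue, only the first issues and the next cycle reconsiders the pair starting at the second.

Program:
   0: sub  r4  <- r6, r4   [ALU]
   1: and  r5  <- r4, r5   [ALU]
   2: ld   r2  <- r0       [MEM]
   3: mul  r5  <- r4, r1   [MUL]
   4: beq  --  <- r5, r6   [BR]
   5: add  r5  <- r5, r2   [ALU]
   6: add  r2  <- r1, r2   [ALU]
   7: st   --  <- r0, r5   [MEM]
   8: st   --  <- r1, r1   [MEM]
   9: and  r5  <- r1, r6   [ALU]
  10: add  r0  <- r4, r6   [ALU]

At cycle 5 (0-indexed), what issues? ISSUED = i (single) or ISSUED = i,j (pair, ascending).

0. sub @i0  | RAW r4
1. and+ld @i1&i2  | dual
2. mul @i3  | no-port MUL/BR
3. beq+add @i4&i5  | dual
4. add+st @i6&i7  | dual
5. st+and @i8&i9  | dual
6. add @i10  | tail

ISSUED = 8,9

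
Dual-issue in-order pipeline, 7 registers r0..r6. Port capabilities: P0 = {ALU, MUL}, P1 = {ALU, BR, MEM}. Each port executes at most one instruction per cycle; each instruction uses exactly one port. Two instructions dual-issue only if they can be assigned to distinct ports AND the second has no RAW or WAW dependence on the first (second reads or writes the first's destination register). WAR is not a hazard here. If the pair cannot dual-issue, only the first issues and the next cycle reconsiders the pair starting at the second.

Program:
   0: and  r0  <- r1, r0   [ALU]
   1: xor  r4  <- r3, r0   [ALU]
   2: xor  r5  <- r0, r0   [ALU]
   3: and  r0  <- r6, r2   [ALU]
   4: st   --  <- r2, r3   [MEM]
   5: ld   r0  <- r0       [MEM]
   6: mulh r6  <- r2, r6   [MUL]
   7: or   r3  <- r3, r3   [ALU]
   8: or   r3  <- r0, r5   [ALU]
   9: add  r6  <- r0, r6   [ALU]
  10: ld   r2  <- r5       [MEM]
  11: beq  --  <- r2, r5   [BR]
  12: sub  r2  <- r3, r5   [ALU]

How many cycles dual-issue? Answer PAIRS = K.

c0: i0 and.ALU  RAW r0
c1: i1&i2 xor.ALU+xor.ALU  2-wide
c2: i3&i4 and.ALU+st.MEM  2-wide
c3: i5&i6 ld.MEM+mulh.MUL  2-wide
c4: i7 or.ALU  WAW r3
c5: i8&i9 or.ALU+add.ALU  2-wide
c6: i10 ld.MEM  no-port MEM/BR
c7: i11&i12 beq.BR+sub.ALU  2-wide

PAIRS = 5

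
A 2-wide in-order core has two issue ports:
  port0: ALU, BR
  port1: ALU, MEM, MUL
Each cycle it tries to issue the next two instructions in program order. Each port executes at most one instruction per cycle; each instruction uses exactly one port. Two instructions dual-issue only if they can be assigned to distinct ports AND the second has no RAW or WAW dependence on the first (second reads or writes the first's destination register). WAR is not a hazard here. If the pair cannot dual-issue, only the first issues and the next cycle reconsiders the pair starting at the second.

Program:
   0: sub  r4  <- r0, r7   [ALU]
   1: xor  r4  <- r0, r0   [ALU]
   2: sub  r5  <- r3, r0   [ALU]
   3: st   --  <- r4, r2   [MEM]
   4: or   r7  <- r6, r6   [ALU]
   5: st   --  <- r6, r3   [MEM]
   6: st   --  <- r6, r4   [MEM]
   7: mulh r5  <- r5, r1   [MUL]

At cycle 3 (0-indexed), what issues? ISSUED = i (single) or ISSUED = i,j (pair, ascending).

ISSUED = 5

[0] i0  sub.ALU  -- WAW r4
[1] i1+i2  xor.ALU/sub.ALU  -- 2-wide
[2] i3+i4  st.MEM/or.ALU  -- 2-wide
[3] i5  st.MEM  -- no-port MEM/MEM
[4] i6  st.MEM  -- no-port MEM/MUL
[5] i7  mulh.MUL  -- tail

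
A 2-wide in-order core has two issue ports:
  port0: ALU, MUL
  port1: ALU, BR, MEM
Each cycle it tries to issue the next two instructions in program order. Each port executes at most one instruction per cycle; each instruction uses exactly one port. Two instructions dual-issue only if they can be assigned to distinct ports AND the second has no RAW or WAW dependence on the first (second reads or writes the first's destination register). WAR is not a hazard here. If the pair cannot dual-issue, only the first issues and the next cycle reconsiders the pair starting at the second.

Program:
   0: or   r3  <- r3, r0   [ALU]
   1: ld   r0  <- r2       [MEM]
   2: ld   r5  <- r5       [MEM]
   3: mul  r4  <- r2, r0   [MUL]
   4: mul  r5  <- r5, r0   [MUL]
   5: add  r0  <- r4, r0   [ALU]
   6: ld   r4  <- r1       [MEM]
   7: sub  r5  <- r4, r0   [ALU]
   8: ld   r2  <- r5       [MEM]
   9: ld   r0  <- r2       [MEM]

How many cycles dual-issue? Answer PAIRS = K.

c0: i0,i1 or/ld  2-wide
c1: i2,i3 ld/mul  2-wide
c2: i4,i5 mul/add  2-wide
c3: i6 ld  RAW r4
c4: i7 sub  RAW r5
c5: i8 ld  no-port MEM/MEM
c6: i9 ld  tail

PAIRS = 3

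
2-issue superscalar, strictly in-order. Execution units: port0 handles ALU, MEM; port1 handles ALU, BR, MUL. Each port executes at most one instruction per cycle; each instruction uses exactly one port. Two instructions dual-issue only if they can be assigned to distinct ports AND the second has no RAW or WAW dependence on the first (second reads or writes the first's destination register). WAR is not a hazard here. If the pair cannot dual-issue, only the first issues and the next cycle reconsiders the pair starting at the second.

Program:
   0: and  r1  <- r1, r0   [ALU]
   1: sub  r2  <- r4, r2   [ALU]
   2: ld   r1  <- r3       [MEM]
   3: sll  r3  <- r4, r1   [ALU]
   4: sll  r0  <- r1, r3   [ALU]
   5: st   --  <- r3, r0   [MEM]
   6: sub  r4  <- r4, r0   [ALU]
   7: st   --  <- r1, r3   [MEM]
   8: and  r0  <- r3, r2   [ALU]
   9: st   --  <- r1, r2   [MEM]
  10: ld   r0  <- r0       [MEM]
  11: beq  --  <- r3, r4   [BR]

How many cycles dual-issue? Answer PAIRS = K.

#0 head=0: and/sub i0/i1 pair
#1 head=2: ld i2 RAW r1
#2 head=3: sll i3 RAW r3
#3 head=4: sll i4 RAW r0
#4 head=5: st/sub i5/i6 pair
#5 head=7: st/and i7/i8 pair
#6 head=9: st i9 no-port MEM/MEM
#7 head=10: ld/beq i10/i11 pair

PAIRS = 4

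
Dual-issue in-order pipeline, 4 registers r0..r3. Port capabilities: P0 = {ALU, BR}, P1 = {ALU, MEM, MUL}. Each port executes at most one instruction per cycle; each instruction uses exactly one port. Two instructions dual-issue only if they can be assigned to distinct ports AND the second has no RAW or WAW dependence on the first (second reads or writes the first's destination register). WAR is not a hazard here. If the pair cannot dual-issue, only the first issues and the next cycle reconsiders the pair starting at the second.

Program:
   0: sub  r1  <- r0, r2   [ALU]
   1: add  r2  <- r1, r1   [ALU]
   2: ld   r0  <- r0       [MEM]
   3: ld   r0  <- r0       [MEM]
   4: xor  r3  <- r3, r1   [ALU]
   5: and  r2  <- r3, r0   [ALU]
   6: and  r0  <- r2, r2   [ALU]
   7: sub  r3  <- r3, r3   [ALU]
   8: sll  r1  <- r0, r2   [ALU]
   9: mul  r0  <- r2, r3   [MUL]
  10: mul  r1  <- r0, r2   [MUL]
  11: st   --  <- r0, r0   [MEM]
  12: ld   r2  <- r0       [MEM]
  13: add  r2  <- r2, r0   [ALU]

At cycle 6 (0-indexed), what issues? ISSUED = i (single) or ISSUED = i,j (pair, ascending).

c0: i0 sub.ALU  RAW r1
c1: i1+i2 add.ALU+ld.MEM  pair
c2: i3+i4 ld.MEM+xor.ALU  pair
c3: i5 and.ALU  RAW r2
c4: i6+i7 and.ALU+sub.ALU  pair
c5: i8+i9 sll.ALU+mul.MUL  pair
c6: i10 mul.MUL  no-port MUL/MEM
c7: i11 st.MEM  no-port MEM/MEM
c8: i12 ld.MEM  RAW+WAW r2
c9: i13 add.ALU  tail

ISSUED = 10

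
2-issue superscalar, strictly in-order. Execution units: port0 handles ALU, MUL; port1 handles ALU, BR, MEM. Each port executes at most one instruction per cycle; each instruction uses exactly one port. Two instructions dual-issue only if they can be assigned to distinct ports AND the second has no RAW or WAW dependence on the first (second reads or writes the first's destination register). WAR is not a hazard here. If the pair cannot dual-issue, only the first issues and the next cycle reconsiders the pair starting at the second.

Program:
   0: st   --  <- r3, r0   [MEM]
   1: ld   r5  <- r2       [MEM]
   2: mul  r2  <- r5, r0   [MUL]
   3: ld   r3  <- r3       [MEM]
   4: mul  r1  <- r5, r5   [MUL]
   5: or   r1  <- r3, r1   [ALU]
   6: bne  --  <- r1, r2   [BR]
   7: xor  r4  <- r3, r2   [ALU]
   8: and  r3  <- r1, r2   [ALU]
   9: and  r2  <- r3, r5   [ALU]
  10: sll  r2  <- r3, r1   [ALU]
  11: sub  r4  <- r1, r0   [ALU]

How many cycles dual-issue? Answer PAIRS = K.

  cy0 -> i0 (st.MEM) no-port MEM/MEM
  cy1 -> i1 (ld.MEM) RAW r5
  cy2 -> i2,i3 (mul.MUL/ld.MEM) pair
  cy3 -> i4 (mul.MUL) RAW+WAW r1
  cy4 -> i5 (or.ALU) RAW r1
  cy5 -> i6,i7 (bne.BR/xor.ALU) pair
  cy6 -> i8 (and.ALU) RAW r3
  cy7 -> i9 (and.ALU) WAW r2
  cy8 -> i10,i11 (sll.ALU/sub.ALU) pair

PAIRS = 3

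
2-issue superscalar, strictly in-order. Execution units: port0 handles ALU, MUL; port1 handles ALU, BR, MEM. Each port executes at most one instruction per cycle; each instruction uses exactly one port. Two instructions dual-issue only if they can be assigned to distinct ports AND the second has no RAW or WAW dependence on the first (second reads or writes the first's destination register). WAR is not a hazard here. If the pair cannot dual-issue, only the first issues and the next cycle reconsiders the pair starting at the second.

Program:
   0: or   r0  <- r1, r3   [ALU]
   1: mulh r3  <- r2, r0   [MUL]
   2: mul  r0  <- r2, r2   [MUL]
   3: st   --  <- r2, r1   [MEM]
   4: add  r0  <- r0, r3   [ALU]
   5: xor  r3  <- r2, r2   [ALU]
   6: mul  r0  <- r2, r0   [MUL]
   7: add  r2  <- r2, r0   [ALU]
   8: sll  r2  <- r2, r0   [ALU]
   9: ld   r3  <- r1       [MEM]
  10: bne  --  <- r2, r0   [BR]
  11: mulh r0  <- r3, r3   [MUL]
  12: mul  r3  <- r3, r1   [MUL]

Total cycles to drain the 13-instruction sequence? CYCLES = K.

CYCLES = 9

c0: i0 or.ALU  RAW r0
c1: i1 mulh.MUL  no-port MUL/MUL
c2: i2&i3 mul.MUL/st.MEM  dual
c3: i4&i5 add.ALU/xor.ALU  dual
c4: i6 mul.MUL  RAW r0
c5: i7 add.ALU  RAW+WAW r2
c6: i8&i9 sll.ALU/ld.MEM  dual
c7: i10&i11 bne.BR/mulh.MUL  dual
c8: i12 mul.MUL  tail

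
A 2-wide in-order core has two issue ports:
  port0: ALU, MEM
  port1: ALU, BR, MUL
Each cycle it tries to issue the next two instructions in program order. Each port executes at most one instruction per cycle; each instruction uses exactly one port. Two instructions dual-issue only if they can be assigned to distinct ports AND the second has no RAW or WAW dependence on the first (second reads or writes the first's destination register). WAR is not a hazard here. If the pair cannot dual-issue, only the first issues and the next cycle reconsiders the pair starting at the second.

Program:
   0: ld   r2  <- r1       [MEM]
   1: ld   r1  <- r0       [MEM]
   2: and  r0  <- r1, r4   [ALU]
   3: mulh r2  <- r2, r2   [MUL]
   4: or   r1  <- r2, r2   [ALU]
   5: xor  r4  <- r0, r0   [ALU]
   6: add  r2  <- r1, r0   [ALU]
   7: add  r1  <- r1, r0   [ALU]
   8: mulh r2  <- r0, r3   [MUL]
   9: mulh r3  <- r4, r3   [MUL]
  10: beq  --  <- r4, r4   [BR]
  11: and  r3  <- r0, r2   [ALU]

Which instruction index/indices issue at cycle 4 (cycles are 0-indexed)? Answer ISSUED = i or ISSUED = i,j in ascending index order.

ISSUED = 6,7

#0 head=0: ld.MEM i0 no-port MEM/MEM
#1 head=1: ld.MEM i1 RAW r1
#2 head=2: and.ALU mulh.MUL i2,i3 dual
#3 head=4: or.ALU xor.ALU i4,i5 dual
#4 head=6: add.ALU add.ALU i6,i7 dual
#5 head=8: mulh.MUL i8 no-port MUL/MUL
#6 head=9: mulh.MUL i9 no-port MUL/BR
#7 head=10: beq.BR and.ALU i10,i11 dual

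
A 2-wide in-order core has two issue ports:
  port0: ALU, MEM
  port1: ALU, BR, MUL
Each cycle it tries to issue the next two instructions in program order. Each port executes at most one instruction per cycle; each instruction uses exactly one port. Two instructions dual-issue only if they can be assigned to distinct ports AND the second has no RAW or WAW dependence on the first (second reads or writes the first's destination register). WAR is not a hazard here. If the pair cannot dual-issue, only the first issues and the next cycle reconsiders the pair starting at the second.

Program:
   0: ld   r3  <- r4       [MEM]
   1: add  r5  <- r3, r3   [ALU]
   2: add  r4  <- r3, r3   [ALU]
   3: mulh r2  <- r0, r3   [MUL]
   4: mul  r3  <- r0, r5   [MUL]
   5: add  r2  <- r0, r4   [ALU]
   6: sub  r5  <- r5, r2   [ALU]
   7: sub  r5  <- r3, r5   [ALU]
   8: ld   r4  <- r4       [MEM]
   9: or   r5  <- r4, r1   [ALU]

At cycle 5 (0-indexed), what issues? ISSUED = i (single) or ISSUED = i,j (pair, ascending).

  cy0 -> i0 (ld.MEM) RAW r3
  cy1 -> i1,i2 (add.ALU;add.ALU) pair
  cy2 -> i3 (mulh.MUL) no-port MUL/MUL
  cy3 -> i4,i5 (mul.MUL;add.ALU) pair
  cy4 -> i6 (sub.ALU) RAW+WAW r5
  cy5 -> i7,i8 (sub.ALU;ld.MEM) pair
  cy6 -> i9 (or.ALU) tail

ISSUED = 7,8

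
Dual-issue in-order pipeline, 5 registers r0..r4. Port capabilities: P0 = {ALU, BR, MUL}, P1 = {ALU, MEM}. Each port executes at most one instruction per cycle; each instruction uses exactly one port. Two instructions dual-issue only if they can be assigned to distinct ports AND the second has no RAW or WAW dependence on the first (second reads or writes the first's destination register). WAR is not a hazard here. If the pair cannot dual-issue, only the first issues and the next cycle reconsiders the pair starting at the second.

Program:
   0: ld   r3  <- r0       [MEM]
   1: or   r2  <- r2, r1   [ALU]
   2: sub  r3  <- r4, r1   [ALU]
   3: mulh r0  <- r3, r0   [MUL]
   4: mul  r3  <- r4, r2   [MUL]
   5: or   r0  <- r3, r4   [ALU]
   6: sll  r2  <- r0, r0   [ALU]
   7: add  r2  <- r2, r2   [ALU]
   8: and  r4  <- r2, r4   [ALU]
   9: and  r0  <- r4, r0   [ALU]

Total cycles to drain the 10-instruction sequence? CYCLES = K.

0. ld.MEM or.ALU @i0&i1  | pair
1. sub.ALU @i2  | RAW r3
2. mulh.MUL @i3  | no-port MUL/MUL
3. mul.MUL @i4  | RAW r3
4. or.ALU @i5  | RAW r0
5. sll.ALU @i6  | RAW+WAW r2
6. add.ALU @i7  | RAW r2
7. and.ALU @i8  | RAW r4
8. and.ALU @i9  | tail

CYCLES = 9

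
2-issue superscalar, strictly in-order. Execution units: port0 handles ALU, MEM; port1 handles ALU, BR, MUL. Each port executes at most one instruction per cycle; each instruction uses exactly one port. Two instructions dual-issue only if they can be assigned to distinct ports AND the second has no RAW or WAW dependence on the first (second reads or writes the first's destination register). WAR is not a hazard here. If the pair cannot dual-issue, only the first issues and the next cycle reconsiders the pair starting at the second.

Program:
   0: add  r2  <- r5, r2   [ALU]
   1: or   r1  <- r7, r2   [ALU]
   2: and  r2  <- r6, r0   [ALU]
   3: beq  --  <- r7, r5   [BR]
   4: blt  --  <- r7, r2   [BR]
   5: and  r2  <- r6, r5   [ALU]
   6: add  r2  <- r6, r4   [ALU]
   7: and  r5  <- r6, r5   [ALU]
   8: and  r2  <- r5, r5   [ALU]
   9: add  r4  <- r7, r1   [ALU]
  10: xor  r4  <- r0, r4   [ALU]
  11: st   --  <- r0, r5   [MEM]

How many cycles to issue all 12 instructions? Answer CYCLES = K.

CYCLES = 7

[0] i0  add  -- RAW r2
[1] i1&i2  or;and  -- pair
[2] i3  beq  -- no-port BR/BR
[3] i4&i5  blt;and  -- pair
[4] i6&i7  add;and  -- pair
[5] i8&i9  and;add  -- pair
[6] i10&i11  xor;st  -- pair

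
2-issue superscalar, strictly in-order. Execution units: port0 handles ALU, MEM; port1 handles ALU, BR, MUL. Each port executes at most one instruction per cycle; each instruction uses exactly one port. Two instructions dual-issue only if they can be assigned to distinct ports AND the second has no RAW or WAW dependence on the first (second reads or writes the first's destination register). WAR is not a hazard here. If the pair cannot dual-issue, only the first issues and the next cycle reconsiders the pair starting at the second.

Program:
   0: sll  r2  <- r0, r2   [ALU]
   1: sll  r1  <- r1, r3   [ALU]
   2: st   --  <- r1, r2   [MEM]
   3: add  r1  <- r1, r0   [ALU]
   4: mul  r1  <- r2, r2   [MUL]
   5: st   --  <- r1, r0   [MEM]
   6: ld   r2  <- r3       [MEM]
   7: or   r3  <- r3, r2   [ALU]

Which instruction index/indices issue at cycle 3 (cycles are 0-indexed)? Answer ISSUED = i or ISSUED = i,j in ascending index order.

ISSUED = 5

t=0 i0/i1:sll;sll ; 2-wide
t=1 i2/i3:st;add ; 2-wide
t=2 i4:mul ; RAW r1
t=3 i5:st ; no-port MEM/MEM
t=4 i6:ld ; RAW r2
t=5 i7:or ; tail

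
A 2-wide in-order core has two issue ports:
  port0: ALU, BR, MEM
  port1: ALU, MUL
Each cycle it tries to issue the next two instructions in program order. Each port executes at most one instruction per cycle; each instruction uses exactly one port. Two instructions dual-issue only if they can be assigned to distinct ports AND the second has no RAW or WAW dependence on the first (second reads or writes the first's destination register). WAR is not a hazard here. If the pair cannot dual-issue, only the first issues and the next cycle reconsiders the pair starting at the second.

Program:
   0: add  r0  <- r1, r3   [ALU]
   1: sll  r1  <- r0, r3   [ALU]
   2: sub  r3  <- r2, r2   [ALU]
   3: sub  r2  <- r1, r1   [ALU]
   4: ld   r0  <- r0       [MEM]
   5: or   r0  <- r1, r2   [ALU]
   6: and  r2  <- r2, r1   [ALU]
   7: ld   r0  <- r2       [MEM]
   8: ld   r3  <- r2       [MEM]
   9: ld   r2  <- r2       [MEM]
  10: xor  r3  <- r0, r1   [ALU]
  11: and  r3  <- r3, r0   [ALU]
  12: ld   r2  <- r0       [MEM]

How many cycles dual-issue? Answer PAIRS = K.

#0 head=0: add.ALU i0 RAW r0
#1 head=1: sll.ALU/sub.ALU i1,i2 dual
#2 head=3: sub.ALU/ld.MEM i3,i4 dual
#3 head=5: or.ALU/and.ALU i5,i6 dual
#4 head=7: ld.MEM i7 no-port MEM/MEM
#5 head=8: ld.MEM i8 no-port MEM/MEM
#6 head=9: ld.MEM/xor.ALU i9,i10 dual
#7 head=11: and.ALU/ld.MEM i11,i12 dual

PAIRS = 5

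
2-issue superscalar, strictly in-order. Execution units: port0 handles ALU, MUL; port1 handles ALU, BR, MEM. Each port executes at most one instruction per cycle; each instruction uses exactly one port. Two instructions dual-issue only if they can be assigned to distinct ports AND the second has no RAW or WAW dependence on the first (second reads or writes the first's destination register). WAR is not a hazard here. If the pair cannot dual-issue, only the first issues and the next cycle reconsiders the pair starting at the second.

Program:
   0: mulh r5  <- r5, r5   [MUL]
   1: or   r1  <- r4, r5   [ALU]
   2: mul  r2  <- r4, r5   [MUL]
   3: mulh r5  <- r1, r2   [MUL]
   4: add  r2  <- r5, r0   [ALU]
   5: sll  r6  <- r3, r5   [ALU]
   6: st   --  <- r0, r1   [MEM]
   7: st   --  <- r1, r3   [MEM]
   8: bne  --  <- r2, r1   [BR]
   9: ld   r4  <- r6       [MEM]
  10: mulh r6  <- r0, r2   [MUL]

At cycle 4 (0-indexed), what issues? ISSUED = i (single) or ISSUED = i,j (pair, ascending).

ISSUED = 6

#0 head=0: mulh i0 RAW r5
#1 head=1: or;mul i1,i2 pair
#2 head=3: mulh i3 RAW r5
#3 head=4: add;sll i4,i5 pair
#4 head=6: st i6 no-port MEM/MEM
#5 head=7: st i7 no-port MEM/BR
#6 head=8: bne i8 no-port BR/MEM
#7 head=9: ld;mulh i9,i10 pair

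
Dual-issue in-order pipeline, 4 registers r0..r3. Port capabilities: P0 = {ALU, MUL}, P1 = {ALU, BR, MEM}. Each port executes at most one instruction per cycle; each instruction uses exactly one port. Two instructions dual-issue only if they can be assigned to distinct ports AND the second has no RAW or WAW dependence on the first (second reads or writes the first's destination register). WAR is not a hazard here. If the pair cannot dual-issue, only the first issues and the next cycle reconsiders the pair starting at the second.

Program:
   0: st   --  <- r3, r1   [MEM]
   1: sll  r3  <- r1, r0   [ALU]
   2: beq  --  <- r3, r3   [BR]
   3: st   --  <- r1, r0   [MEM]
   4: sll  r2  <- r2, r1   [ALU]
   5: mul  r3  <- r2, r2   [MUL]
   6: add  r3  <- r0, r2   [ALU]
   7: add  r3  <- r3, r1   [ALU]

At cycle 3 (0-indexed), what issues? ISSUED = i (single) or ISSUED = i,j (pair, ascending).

ISSUED = 5

0. st sll @i0,i1  | pair
1. beq @i2  | no-port BR/MEM
2. st sll @i3,i4  | pair
3. mul @i5  | WAW r3
4. add @i6  | RAW+WAW r3
5. add @i7  | tail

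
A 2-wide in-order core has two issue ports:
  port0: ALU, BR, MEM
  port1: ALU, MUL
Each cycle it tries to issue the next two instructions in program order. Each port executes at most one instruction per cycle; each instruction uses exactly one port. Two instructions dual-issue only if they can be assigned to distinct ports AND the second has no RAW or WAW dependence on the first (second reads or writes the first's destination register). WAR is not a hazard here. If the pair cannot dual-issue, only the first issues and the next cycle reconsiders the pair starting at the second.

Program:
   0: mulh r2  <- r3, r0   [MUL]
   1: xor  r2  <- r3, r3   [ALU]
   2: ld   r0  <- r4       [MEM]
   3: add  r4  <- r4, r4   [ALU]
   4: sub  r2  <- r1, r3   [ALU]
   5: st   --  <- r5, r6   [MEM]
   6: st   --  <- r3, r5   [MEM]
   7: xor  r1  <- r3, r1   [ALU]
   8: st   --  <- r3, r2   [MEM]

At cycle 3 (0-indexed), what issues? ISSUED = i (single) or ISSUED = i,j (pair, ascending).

ISSUED = 5

0. mulh @i0  | WAW r2
1. xor;ld @i1+i2  | dual
2. add;sub @i3+i4  | dual
3. st @i5  | no-port MEM/MEM
4. st;xor @i6+i7  | dual
5. st @i8  | tail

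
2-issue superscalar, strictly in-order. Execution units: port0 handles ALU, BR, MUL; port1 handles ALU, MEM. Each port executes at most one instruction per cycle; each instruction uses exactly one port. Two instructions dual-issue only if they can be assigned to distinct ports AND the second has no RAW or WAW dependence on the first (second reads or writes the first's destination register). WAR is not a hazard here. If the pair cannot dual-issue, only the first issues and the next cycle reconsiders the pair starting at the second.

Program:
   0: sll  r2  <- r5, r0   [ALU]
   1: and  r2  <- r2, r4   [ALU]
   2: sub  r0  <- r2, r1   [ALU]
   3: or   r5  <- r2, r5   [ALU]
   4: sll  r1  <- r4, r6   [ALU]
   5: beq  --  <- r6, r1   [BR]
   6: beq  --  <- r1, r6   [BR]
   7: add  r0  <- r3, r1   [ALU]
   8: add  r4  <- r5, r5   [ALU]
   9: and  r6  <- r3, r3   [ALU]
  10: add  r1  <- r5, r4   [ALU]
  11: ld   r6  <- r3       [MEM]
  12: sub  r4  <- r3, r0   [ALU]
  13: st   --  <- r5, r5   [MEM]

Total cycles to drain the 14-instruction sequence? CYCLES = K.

c0: i0 sll  RAW+WAW r2
c1: i1 and  RAW r2
c2: i2+i3 sub/or  pair
c3: i4 sll  RAW r1
c4: i5 beq  no-port BR/BR
c5: i6+i7 beq/add  pair
c6: i8+i9 add/and  pair
c7: i10+i11 add/ld  pair
c8: i12+i13 sub/st  pair

CYCLES = 9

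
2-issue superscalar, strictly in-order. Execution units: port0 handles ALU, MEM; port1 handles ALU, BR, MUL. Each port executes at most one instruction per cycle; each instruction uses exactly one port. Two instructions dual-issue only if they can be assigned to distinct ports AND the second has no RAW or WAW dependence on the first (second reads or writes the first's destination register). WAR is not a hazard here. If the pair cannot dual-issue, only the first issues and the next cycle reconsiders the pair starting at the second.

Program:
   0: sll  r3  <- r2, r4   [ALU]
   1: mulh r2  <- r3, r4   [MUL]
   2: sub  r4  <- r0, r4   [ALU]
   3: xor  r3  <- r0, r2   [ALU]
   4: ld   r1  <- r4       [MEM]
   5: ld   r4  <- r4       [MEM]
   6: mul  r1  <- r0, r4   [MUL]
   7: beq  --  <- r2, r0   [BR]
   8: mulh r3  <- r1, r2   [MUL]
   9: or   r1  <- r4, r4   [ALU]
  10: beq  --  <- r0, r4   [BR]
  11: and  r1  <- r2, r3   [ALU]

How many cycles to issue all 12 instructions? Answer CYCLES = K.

  cy0 -> i0 (sll.ALU) RAW r3
  cy1 -> i1+i2 (mulh.MUL sub.ALU) 2-wide
  cy2 -> i3+i4 (xor.ALU ld.MEM) 2-wide
  cy3 -> i5 (ld.MEM) RAW r4
  cy4 -> i6 (mul.MUL) no-port MUL/BR
  cy5 -> i7 (beq.BR) no-port BR/MUL
  cy6 -> i8+i9 (mulh.MUL or.ALU) 2-wide
  cy7 -> i10+i11 (beq.BR and.ALU) 2-wide

CYCLES = 8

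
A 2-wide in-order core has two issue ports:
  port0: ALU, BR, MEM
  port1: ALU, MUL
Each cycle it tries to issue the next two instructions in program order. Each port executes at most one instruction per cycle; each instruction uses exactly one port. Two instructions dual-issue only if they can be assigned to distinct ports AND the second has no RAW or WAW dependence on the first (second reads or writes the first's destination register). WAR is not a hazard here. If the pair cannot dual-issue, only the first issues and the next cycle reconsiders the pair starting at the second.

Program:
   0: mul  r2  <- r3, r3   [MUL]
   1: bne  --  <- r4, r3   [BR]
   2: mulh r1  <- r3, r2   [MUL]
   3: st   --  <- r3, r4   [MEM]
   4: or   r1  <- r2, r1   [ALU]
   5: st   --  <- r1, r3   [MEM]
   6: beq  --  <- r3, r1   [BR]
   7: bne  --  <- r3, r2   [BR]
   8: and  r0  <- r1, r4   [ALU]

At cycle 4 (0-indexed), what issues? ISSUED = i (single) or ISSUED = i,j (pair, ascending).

ISSUED = 6

#0 head=0: mul bne i0,i1 2-wide
#1 head=2: mulh st i2,i3 2-wide
#2 head=4: or i4 RAW r1
#3 head=5: st i5 no-port MEM/BR
#4 head=6: beq i6 no-port BR/BR
#5 head=7: bne and i7,i8 2-wide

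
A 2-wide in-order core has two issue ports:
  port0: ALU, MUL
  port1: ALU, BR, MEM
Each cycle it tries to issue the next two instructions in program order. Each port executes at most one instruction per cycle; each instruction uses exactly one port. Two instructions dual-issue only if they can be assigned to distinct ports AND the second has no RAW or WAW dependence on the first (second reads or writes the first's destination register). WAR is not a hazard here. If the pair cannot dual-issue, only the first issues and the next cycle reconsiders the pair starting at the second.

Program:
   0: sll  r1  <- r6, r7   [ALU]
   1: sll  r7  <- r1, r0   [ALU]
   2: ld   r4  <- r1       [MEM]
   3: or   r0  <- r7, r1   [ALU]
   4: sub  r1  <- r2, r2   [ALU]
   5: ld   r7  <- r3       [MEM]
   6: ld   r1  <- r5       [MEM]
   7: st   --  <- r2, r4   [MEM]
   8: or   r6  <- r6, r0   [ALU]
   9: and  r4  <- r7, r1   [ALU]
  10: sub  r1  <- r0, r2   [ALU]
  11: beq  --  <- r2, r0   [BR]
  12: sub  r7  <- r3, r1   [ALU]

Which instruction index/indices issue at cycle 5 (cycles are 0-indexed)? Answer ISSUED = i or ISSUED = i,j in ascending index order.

ISSUED = 7,8

#0 head=0: sll.ALU i0 RAW r1
#1 head=1: sll.ALU ld.MEM i1/i2 pair
#2 head=3: or.ALU sub.ALU i3/i4 pair
#3 head=5: ld.MEM i5 no-port MEM/MEM
#4 head=6: ld.MEM i6 no-port MEM/MEM
#5 head=7: st.MEM or.ALU i7/i8 pair
#6 head=9: and.ALU sub.ALU i9/i10 pair
#7 head=11: beq.BR sub.ALU i11/i12 pair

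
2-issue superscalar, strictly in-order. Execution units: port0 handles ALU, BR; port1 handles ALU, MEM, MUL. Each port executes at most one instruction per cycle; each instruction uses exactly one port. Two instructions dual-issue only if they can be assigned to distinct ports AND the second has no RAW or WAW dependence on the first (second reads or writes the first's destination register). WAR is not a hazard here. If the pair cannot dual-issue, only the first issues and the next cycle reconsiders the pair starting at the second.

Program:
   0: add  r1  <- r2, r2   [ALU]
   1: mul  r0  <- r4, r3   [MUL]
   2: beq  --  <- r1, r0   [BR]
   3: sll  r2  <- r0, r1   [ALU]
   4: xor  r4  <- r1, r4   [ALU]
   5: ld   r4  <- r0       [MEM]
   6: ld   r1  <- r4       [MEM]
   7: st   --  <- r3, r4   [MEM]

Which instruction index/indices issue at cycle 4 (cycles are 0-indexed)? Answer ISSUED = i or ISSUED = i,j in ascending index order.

  cy0 -> i0/i1 (add.ALU;mul.MUL) dual
  cy1 -> i2/i3 (beq.BR;sll.ALU) dual
  cy2 -> i4 (xor.ALU) WAW r4
  cy3 -> i5 (ld.MEM) no-port MEM/MEM
  cy4 -> i6 (ld.MEM) no-port MEM/MEM
  cy5 -> i7 (st.MEM) tail

ISSUED = 6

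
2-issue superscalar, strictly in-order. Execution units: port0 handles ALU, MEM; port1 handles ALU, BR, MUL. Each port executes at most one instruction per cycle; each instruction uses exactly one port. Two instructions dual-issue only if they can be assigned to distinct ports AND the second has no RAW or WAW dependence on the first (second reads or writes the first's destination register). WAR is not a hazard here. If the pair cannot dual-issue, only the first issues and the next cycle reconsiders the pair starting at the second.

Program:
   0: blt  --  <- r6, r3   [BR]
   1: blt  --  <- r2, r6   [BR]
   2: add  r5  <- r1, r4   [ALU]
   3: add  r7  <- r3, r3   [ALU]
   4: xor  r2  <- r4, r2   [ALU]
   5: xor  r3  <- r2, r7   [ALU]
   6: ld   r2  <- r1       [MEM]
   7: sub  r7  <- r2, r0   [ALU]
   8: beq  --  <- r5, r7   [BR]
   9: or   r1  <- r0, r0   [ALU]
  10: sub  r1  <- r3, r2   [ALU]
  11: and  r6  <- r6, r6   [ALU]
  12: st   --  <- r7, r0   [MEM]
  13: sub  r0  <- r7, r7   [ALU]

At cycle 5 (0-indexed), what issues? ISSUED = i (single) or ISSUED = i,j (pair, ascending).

[0] i0  blt.BR  -- no-port BR/BR
[1] i1,i2  blt.BR/add.ALU  -- pair
[2] i3,i4  add.ALU/xor.ALU  -- pair
[3] i5,i6  xor.ALU/ld.MEM  -- pair
[4] i7  sub.ALU  -- RAW r7
[5] i8,i9  beq.BR/or.ALU  -- pair
[6] i10,i11  sub.ALU/and.ALU  -- pair
[7] i12,i13  st.MEM/sub.ALU  -- pair

ISSUED = 8,9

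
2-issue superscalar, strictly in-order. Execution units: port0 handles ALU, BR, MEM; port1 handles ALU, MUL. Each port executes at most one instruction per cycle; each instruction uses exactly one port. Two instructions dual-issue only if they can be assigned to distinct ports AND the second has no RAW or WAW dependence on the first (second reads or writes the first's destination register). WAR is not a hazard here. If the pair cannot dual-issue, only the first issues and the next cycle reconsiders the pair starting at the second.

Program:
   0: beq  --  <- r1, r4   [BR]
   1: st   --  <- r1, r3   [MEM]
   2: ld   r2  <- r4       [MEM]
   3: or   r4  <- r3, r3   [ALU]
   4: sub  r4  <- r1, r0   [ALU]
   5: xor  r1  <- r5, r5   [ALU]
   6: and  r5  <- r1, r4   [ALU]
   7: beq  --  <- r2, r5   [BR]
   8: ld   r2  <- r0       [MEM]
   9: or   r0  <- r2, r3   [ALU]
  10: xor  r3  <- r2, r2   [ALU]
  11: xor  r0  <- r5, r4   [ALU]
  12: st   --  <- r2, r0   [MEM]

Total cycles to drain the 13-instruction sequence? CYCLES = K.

0. beq.BR @i0  | no-port BR/MEM
1. st.MEM @i1  | no-port MEM/MEM
2. ld.MEM or.ALU @i2/i3  | pair
3. sub.ALU xor.ALU @i4/i5  | pair
4. and.ALU @i6  | RAW r5
5. beq.BR @i7  | no-port BR/MEM
6. ld.MEM @i8  | RAW r2
7. or.ALU xor.ALU @i9/i10  | pair
8. xor.ALU @i11  | RAW r0
9. st.MEM @i12  | tail

CYCLES = 10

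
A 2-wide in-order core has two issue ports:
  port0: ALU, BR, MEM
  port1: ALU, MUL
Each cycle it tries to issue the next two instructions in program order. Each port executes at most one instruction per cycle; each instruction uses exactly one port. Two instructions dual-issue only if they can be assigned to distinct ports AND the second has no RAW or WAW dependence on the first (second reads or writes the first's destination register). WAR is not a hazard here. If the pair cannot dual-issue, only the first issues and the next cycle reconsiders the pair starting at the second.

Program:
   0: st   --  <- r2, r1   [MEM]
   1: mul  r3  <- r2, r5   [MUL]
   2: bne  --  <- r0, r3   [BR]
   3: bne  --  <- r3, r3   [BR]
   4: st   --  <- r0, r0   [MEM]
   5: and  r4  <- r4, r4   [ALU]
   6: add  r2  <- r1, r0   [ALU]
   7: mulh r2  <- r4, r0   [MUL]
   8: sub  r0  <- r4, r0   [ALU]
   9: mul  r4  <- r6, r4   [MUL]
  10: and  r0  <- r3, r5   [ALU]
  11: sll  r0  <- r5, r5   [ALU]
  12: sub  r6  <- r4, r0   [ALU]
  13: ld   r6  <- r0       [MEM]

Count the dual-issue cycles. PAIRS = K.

PAIRS = 4

t=0 i0/i1:st.MEM+mul.MUL ; dual
t=1 i2:bne.BR ; no-port BR/BR
t=2 i3:bne.BR ; no-port BR/MEM
t=3 i4/i5:st.MEM+and.ALU ; dual
t=4 i6:add.ALU ; WAW r2
t=5 i7/i8:mulh.MUL+sub.ALU ; dual
t=6 i9/i10:mul.MUL+and.ALU ; dual
t=7 i11:sll.ALU ; RAW r0
t=8 i12:sub.ALU ; WAW r6
t=9 i13:ld.MEM ; tail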